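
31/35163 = 31/35163 = 0.00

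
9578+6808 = 16386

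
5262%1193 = 490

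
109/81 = 1 + 28/81 = 1.35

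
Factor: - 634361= - 7^1*13^1*6971^1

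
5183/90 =57 + 53/90  =  57.59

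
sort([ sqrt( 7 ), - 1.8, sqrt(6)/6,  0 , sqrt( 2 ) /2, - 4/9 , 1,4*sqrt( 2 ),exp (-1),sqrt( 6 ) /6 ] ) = [ - 1.8, - 4/9, 0, exp(-1 ),sqrt(6 ) /6, sqrt ( 6)/6, sqrt( 2 )/2,  1, sqrt( 7),  4 *sqrt( 2 )]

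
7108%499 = 122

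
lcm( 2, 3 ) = 6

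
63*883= 55629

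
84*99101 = 8324484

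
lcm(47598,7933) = 47598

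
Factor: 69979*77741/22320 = 5440237439/22320=2^ ( - 4) * 3^( - 2) * 5^( - 1)*7^1*13^1*17^2*31^ ( - 1)*269^1*769^1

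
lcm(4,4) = 4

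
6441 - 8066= -1625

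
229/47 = 4 + 41/47  =  4.87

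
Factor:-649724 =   -  2^2*19^1*83^1*103^1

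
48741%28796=19945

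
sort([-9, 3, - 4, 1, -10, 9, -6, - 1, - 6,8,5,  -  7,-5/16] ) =[  -  10, - 9, - 7, - 6, - 6, - 4 ,-1, - 5/16,1, 3,5 , 8, 9]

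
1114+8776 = 9890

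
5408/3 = 5408/3 = 1802.67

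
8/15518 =4/7759 = 0.00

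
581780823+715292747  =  1297073570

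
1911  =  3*637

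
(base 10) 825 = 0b1100111001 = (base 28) 11d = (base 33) p0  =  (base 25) 180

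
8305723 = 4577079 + 3728644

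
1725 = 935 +790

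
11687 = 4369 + 7318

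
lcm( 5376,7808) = 327936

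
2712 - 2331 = 381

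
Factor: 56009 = 56009^1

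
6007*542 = 3255794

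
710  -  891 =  - 181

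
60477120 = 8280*7304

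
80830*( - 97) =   -  7840510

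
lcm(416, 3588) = 28704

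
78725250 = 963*81750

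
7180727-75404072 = -68223345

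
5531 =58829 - 53298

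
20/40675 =4/8135= 0.00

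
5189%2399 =391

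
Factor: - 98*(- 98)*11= 2^2*7^4 * 11^1 = 105644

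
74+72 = 146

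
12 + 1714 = 1726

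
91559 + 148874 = 240433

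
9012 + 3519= 12531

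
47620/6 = 23810/3 = 7936.67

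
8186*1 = 8186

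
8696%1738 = 6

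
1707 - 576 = 1131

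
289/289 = 1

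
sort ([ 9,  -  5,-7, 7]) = [  -  7,  -  5,7,9 ] 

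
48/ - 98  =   - 24/49= - 0.49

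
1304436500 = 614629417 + 689807083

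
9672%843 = 399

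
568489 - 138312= 430177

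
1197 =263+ 934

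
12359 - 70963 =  - 58604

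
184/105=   1 + 79/105 = 1.75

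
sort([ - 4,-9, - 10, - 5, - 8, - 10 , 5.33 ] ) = [ - 10, - 10, - 9, - 8,-5, - 4,5.33] 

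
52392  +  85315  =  137707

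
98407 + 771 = 99178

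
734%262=210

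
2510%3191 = 2510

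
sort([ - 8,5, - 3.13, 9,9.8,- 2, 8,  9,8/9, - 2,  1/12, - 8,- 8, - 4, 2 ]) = [-8, - 8,-8,  -  4,-3.13  , - 2, - 2,1/12 , 8/9,2,5,8,  9, 9, 9.8]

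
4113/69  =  59 + 14/23 = 59.61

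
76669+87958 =164627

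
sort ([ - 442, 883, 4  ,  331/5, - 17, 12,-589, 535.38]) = [ - 589, - 442, -17 , 4, 12,331/5,  535.38,883] 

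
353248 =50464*7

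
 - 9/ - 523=9/523 = 0.02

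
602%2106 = 602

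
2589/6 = 863/2 = 431.50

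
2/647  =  2/647 = 0.00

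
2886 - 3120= - 234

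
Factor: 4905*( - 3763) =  - 18457515  =  - 3^2*5^1 * 53^1*71^1 * 109^1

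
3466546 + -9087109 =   -  5620563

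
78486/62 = 39243/31 = 1265.90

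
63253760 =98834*640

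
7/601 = 7/601 = 0.01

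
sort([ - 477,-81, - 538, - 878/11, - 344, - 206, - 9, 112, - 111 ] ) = [ - 538, - 477, - 344, - 206, - 111, - 81, - 878/11, - 9, 112 ]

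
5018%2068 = 882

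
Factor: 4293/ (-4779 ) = -53^1*59^( - 1) = -53/59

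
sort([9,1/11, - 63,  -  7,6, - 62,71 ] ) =[ - 63,  -  62, -7 , 1/11,6,9,71]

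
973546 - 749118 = 224428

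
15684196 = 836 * 18761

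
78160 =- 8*( - 9770)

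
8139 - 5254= 2885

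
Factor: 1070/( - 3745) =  - 2^1*7^( - 1)=- 2/7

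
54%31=23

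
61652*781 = 48150212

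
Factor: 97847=97847^1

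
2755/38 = 72 + 1/2 = 72.50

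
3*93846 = 281538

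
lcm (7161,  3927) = 121737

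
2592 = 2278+314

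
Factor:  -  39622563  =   - 3^2*17^1*258971^1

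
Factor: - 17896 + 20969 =7^1*439^1 = 3073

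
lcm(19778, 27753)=1720686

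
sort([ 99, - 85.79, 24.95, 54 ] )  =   [-85.79, 24.95,54, 99 ] 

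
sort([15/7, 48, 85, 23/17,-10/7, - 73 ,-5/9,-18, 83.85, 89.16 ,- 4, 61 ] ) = [-73,-18, - 4, - 10/7,  -  5/9,23/17,15/7, 48, 61, 83.85,85,89.16]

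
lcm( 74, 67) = 4958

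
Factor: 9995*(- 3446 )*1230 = -2^2  *  3^1*5^2*41^1*1723^1*1999^1 = -42364607100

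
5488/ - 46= - 2744/23 = - 119.30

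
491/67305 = 491/67305 =0.01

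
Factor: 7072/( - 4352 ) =-2^( - 3)*13^1 = - 13/8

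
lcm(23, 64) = 1472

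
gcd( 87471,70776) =9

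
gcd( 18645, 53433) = 3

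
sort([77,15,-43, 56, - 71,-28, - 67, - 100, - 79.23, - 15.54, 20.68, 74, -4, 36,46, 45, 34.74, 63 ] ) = [ - 100, - 79.23,-71, - 67, - 43, - 28, - 15.54, - 4, 15,20.68, 34.74, 36,45,46, 56,63, 74,77 ] 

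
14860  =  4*3715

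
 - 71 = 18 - 89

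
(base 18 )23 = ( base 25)1E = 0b100111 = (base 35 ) 14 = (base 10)39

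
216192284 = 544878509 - 328686225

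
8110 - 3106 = 5004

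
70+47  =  117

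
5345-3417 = 1928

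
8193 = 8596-403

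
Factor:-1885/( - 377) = 5^1= 5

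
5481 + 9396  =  14877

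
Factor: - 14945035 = -5^1*7^1*427001^1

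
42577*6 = 255462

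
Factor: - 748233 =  - 3^2*83137^1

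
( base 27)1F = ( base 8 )52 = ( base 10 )42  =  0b101010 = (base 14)30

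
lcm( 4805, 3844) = 19220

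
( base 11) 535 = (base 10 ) 643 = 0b1010000011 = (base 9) 784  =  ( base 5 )10033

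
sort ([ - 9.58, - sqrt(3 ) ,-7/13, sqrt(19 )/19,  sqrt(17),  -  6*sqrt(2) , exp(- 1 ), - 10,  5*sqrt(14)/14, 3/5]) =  [-10,-9.58, -6*sqrt(2 ),  -  sqrt( 3 ),-7/13,sqrt( 19) /19,exp ( - 1),3/5,5 *sqrt( 14)/14,  sqrt(17 ) ] 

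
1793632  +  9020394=10814026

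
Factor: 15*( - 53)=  - 795 = - 3^1*5^1*53^1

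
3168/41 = 77 + 11/41 = 77.27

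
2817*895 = 2521215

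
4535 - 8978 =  - 4443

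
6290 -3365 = 2925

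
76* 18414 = 1399464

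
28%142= 28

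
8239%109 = 64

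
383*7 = 2681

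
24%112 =24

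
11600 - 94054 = -82454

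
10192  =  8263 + 1929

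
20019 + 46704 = 66723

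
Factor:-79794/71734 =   -  3^2 * 11^1*89^ ( - 1 ) = -99/89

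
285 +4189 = 4474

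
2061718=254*8117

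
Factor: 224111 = 17^1*13183^1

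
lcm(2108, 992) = 16864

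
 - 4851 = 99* ( - 49)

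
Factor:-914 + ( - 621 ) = -5^1 * 307^1= - 1535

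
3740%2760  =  980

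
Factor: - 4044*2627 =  - 2^2*3^1*37^1*71^1*337^1 = - 10623588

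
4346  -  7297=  - 2951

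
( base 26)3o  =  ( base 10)102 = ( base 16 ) 66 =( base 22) 4e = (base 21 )4i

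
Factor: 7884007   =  43^1*183349^1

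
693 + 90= 783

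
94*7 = 658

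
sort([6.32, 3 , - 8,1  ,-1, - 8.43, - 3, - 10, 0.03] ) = [ -10,-8.43, - 8, - 3, - 1, 0.03,  1 , 3, 6.32 ] 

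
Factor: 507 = 3^1*13^2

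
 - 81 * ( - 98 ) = 7938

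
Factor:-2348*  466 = - 1094168   =  - 2^3  *233^1*587^1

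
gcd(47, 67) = 1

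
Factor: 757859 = 197^1*3847^1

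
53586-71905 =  - 18319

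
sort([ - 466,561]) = [-466,561]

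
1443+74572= 76015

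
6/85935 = 2/28645  =  0.00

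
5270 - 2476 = 2794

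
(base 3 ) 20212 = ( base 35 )5a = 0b10111001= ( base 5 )1220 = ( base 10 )185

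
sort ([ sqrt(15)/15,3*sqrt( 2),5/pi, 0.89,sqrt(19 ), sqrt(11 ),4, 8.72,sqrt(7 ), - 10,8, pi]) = [  -  10, sqrt ( 15) /15,  0.89,  5/pi,  sqrt (7), pi,sqrt (11 ),4  ,  3*sqrt(2),sqrt(19),8,  8.72 ]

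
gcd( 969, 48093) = 51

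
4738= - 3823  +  8561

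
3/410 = 3/410 = 0.01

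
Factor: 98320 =2^4*5^1 *1229^1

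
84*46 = 3864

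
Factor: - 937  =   - 937^1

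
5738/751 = 5738/751 = 7.64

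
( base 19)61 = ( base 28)43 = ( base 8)163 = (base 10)115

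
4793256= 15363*312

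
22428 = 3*7476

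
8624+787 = 9411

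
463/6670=463/6670=0.07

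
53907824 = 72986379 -19078555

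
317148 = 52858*6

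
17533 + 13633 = 31166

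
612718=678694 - 65976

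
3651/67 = 54 + 33/67 = 54.49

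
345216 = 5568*62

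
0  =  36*0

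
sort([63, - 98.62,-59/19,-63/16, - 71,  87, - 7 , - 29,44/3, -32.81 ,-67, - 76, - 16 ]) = [  -  98.62 , - 76, - 71, - 67, - 32.81, - 29,-16,-7,-63/16, - 59/19, 44/3, 63, 87 ]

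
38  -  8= 30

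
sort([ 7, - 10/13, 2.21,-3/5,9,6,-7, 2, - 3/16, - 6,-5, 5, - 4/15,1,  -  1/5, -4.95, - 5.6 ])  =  [ - 7,-6, - 5.6, - 5,  -  4.95 , - 10/13 , - 3/5, - 4/15,-1/5, - 3/16,1, 2, 2.21, 5,6, 7 , 9 ] 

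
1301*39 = 50739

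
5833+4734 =10567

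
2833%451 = 127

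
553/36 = 15+ 13/36 = 15.36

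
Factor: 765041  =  765041^1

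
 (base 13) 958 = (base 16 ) 63A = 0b11000111010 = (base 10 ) 1594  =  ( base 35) 1AJ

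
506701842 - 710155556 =  -  203453714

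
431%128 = 47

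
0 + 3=3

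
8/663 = 8/663 = 0.01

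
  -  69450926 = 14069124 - 83520050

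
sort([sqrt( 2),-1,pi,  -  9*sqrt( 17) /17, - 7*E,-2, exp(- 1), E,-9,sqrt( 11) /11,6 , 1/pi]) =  [ - 7*E, - 9 ,  -  9*sqrt(17 )/17,-2 , - 1,sqrt(11)/11, 1/pi, exp( - 1 ), sqrt( 2), E, pi, 6]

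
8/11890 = 4/5945 = 0.00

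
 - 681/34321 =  - 1 + 33640/34321  =  - 0.02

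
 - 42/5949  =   - 1 + 1969/1983 = - 0.01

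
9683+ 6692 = 16375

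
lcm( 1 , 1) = 1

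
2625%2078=547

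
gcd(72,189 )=9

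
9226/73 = 9226/73 = 126.38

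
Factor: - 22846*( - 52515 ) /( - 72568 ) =  -  599878845/36284  =  - 2^ ( - 2) * 3^3 * 5^1*47^( -1) * 193^( - 1)*389^1*11423^1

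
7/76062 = 1/10866 = 0.00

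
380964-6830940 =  - 6449976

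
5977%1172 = 117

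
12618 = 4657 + 7961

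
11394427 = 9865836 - -1528591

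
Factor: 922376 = 2^3 * 7^2*13^1 * 181^1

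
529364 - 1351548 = -822184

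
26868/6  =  4478 = 4478.00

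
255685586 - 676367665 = -420682079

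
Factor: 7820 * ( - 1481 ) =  - 2^2*5^1 *17^1*23^1*1481^1 = - 11581420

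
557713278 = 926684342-368971064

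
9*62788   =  565092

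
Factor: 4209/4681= 3^1 * 23^1*31^( - 1 )*61^1 * 151^(-1 )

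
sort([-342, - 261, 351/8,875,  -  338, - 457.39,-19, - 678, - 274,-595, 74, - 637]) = [ - 678, - 637,-595, - 457.39, - 342, -338, - 274, - 261, - 19, 351/8, 74 , 875]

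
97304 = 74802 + 22502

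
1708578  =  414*4127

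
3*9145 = 27435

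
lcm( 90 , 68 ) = 3060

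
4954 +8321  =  13275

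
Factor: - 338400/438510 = - 240/311 = - 2^4*3^1*5^1*311^(  -  1 )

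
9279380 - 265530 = 9013850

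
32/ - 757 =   -  1 + 725/757=- 0.04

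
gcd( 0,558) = 558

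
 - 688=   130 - 818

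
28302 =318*89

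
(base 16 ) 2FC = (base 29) QA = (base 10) 764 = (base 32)ns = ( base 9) 1038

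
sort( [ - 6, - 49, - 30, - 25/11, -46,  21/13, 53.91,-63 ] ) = [ - 63, - 49, - 46,  -  30, - 6, - 25/11, 21/13,53.91]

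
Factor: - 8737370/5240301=- 2^1*3^( - 1)*5^1*11^(-1)*17^(- 1 )*73^1 * 9341^( - 1) * 11969^1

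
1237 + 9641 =10878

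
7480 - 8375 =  - 895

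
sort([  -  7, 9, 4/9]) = [-7,4/9, 9] 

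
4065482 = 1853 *2194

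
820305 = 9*91145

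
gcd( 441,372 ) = 3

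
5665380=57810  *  98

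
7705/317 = 7705/317 = 24.31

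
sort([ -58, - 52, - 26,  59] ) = [  -  58, - 52, - 26,59] 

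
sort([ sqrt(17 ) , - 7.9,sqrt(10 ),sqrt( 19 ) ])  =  [ - 7.9 , sqrt( 10 ), sqrt( 17),sqrt(19 )] 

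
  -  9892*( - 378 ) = 3739176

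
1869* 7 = 13083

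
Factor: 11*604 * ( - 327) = -2172588 = - 2^2 * 3^1 * 11^1 * 109^1*151^1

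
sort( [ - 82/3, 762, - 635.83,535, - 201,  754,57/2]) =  [ - 635.83, - 201, - 82/3,  57/2, 535, 754,762]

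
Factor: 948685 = 5^1*17^1*11161^1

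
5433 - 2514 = 2919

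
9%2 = 1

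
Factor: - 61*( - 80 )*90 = 439200 = 2^5*3^2*5^2 * 61^1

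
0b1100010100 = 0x314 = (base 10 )788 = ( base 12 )558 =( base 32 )OK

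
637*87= 55419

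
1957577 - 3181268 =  - 1223691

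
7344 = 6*1224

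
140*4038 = 565320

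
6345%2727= 891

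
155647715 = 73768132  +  81879583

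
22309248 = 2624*8502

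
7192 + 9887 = 17079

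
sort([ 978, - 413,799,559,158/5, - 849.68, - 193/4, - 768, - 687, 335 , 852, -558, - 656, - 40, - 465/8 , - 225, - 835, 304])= [ - 849.68, - 835 , - 768 , - 687,  -  656, - 558 , - 413, - 225, - 465/8, - 193/4, - 40 , 158/5,304 , 335, 559, 799, 852,978 ] 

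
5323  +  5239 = 10562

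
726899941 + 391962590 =1118862531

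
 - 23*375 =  - 8625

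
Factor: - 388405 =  - 5^1*77681^1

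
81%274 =81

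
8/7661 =8/7661 = 0.00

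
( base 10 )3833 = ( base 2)111011111001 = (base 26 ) 5hb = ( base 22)7k5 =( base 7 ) 14114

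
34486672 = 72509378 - 38022706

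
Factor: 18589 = 29^1*641^1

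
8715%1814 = 1459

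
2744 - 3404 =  - 660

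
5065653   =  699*7247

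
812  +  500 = 1312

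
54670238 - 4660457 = 50009781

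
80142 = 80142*1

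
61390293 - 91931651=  - 30541358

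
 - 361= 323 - 684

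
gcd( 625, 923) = 1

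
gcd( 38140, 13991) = 1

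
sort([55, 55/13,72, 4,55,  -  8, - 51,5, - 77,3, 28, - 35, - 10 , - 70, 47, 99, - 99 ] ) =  [ - 99,  -  77, - 70, - 51,  -  35, - 10, - 8,3,4, 55/13,5,28, 47, 55,55, 72, 99]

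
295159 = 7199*41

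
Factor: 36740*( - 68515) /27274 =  -2^1*5^2*11^1*13^( - 1 )*71^1*167^1 * 193^1*1049^( -1) =- 1258620550/13637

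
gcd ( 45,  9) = 9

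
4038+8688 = 12726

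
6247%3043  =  161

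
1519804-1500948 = 18856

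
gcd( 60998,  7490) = 14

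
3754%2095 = 1659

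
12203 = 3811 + 8392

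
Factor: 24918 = 2^1*3^1*4153^1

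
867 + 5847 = 6714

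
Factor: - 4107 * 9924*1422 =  - 2^3*3^4*37^2 * 79^1 *827^1 = -57957688296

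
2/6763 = 2/6763 = 0.00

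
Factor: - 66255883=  - 53^2 * 103^1 * 229^1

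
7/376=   7/376 = 0.02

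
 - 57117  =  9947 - 67064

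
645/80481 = 215/26827 = 0.01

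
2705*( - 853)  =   - 2307365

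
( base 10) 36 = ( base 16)24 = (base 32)14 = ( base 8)44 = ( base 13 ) 2a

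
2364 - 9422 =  - 7058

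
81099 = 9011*9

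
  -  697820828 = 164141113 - 861961941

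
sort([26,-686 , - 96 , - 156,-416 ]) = [ - 686 , - 416, - 156, - 96, 26]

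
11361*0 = 0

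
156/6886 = 78/3443 = 0.02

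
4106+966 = 5072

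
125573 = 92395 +33178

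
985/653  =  985/653 = 1.51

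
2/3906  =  1/1953 = 0.00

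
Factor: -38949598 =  - 2^1 * 61^1*319259^1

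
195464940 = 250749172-55284232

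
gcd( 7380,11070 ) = 3690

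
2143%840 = 463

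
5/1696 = 5/1696 = 0.00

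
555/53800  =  111/10760 = 0.01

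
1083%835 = 248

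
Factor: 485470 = 2^1*5^1* 43^1 * 1129^1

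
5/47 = 5/47 = 0.11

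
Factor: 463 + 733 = 1196 = 2^2 * 13^1*23^1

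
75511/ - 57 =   -  1325 + 14/57 = - 1324.75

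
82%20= 2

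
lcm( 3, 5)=15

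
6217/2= 6217/2 = 3108.50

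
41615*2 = 83230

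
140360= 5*28072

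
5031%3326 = 1705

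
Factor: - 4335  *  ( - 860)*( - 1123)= - 2^2*3^1*5^2*17^2*43^1 * 1123^1  =  - 4186656300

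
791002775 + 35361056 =826363831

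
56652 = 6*9442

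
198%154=44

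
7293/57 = 127 + 18/19 = 127.95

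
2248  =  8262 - 6014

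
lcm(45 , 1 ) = 45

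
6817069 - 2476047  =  4341022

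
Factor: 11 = 11^1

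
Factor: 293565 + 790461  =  1084026 = 2^1*3^1*19^1*37^1*257^1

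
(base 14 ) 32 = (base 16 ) 2C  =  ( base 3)1122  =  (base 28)1G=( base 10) 44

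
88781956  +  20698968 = 109480924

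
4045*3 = 12135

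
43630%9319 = 6354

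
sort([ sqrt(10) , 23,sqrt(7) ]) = [ sqrt(7 ), sqrt(10 ),23]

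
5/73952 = 5/73952  =  0.00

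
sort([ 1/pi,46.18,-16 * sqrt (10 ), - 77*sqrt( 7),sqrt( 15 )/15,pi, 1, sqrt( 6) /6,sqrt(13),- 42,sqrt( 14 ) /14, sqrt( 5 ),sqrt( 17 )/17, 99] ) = [ - 77*sqrt( 7),-16*sqrt(10 ),  -  42, sqrt(17 )/17,sqrt( 15) /15, sqrt( 14)/14,1/pi,sqrt( 6)/6,1,sqrt(5), pi, sqrt( 13 ),46.18 , 99]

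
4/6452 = 1/1613 =0.00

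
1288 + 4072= 5360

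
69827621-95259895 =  - 25432274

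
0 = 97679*0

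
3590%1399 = 792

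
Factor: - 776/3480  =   - 97/435 = - 3^(-1)*5^ ( -1 )*29^(-1) * 97^1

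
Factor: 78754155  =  3^1*5^1 *5250277^1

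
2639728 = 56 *47138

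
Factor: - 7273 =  - 7^1 *1039^1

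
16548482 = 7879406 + 8669076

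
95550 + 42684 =138234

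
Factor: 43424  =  2^5*23^1*59^1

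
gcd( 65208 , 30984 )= 24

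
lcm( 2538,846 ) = 2538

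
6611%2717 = 1177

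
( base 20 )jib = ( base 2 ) 1111100100011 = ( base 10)7971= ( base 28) a4j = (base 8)17443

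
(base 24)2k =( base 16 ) 44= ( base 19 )3b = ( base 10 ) 68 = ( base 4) 1010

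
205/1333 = 205/1333 = 0.15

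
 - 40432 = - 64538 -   -  24106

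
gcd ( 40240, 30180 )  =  10060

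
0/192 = 0  =  0.00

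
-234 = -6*39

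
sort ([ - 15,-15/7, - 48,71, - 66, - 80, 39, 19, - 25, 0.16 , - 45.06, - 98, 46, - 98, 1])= [-98 ,-98,-80,  -  66, - 48,-45.06,  -  25, - 15, - 15/7,  0.16,1, 19,39,46,71]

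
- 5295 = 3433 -8728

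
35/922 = 35/922 =0.04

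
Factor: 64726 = 2^1*32363^1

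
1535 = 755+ 780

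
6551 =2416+4135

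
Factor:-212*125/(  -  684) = 6625/171 = 3^( - 2) * 5^3 * 19^(  -  1) * 53^1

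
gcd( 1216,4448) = 32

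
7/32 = 7/32 = 0.22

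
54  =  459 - 405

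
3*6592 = 19776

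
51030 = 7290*7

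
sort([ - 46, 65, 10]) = [ - 46,10, 65]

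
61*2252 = 137372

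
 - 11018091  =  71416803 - 82434894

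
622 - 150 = 472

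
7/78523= 7/78523 = 0.00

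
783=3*261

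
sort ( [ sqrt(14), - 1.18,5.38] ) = [  -  1.18, sqrt(  14),5.38 ]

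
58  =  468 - 410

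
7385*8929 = 65940665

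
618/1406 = 309/703 = 0.44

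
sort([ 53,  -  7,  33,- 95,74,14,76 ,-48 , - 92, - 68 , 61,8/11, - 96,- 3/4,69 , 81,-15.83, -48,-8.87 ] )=[-96,- 95,- 92, - 68, - 48 ,  -  48, - 15.83, - 8.87,- 7 , - 3/4,8/11,14,33,53, 61,69,74,76,81]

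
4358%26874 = 4358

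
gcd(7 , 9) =1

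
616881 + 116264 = 733145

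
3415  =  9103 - 5688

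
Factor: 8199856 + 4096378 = 12296234= 2^1*47^1  *  130811^1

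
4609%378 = 73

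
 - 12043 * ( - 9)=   108387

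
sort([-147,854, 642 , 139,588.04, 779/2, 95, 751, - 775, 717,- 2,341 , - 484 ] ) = [-775,-484, - 147 , - 2,95,139,341,779/2,588.04,642, 717,751,854]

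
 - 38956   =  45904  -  84860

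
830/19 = 43+13/19= 43.68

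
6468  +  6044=12512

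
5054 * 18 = 90972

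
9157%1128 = 133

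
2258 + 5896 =8154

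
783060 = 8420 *93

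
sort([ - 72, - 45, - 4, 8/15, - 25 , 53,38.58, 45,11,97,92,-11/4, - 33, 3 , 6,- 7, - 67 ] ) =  [ - 72 ,-67, - 45,- 33 , - 25 , - 7, - 4,-11/4,8/15, 3, 6,11,38.58, 45,53,  92 , 97]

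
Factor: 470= 2^1*5^1*47^1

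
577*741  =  427557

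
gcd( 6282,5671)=1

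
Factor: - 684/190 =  - 2^1 * 3^2*5^( - 1) = - 18/5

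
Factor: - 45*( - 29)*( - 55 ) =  - 71775  =  - 3^2*5^2 * 11^1*29^1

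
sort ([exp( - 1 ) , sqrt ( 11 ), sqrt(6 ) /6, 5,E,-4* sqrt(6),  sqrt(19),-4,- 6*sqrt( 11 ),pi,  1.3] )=[  -  6*sqrt(11), - 4*sqrt(6 ), - 4,exp(-1),sqrt( 6)/6, 1.3, E,pi,sqrt(11 ),sqrt(19 )  ,  5 ]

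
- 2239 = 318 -2557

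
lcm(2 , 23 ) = 46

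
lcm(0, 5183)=0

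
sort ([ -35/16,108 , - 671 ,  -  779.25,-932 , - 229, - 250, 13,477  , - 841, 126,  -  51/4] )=[ - 932 , - 841, - 779.25, - 671 , - 250, - 229, - 51/4, - 35/16, 13, 108,126, 477 ] 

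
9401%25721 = 9401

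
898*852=765096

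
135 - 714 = - 579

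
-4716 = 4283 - 8999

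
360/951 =120/317 = 0.38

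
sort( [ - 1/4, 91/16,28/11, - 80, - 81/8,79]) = [ -80,  -  81/8, - 1/4,28/11, 91/16,  79 ]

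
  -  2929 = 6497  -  9426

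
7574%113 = 3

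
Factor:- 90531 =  - 3^3*7^1 * 479^1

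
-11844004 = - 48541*244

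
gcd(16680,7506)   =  834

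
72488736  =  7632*9498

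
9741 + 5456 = 15197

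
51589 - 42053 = 9536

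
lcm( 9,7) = 63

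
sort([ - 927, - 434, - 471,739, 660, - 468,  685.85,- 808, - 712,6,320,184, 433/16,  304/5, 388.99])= [ - 927, - 808,-712, - 471, - 468,- 434,6,  433/16, 304/5,184, 320, 388.99,660,  685.85,739 ]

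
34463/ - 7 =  -4924 + 5/7 = - 4923.29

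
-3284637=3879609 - 7164246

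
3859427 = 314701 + 3544726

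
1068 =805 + 263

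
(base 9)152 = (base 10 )128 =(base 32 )40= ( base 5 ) 1003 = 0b10000000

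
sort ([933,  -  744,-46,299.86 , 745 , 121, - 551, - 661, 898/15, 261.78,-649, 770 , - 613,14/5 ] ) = [ -744, - 661,- 649,-613,  -  551, - 46,14/5,898/15, 121, 261.78, 299.86,  745,770, 933]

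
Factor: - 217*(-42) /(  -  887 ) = - 9114/887 = - 2^1*3^1*7^2*31^1*887^( - 1)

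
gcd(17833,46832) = 1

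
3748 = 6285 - 2537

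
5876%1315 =616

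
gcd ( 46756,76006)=2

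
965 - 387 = 578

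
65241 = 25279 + 39962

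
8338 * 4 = 33352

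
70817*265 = 18766505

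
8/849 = 8/849=0.01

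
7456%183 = 136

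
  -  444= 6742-7186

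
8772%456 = 108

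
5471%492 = 59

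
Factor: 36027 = 3^2*4003^1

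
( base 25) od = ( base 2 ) 1001100101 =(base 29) l4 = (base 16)265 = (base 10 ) 613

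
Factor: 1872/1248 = 2^( - 1)*3^1   =  3/2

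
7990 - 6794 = 1196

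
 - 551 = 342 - 893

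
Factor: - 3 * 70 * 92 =-2^3*3^1 * 5^1*7^1 * 23^1 = - 19320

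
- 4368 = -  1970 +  -2398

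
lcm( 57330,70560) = 917280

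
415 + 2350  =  2765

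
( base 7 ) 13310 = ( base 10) 3584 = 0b111000000000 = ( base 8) 7000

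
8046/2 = 4023 = 4023.00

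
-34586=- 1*34586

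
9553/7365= 1 + 2188/7365 = 1.30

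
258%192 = 66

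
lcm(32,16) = 32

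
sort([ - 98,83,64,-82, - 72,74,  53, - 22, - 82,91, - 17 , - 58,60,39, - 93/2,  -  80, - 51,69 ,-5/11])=[ - 98,-82, - 82, - 80, - 72, - 58, - 51, - 93/2, - 22, - 17, - 5/11, 39,53,60,64,69, 74,83,91 ] 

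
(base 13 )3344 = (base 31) 7do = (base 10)7154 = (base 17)17ce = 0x1BF2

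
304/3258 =152/1629=0.09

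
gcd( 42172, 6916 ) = 52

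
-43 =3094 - 3137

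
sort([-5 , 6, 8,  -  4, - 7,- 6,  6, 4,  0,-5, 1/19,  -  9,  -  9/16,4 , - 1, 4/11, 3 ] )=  [- 9,-7,  -  6, - 5 , - 5, - 4, - 1,- 9/16,0, 1/19,4/11, 3,4, 4, 6, 6, 8 ] 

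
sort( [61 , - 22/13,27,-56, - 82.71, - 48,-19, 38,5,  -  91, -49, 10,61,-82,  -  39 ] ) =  [ - 91,  -  82.71,  -  82,- 56, - 49,-48 , - 39,  -  19, - 22/13, 5,10, 27, 38,61,61]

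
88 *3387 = 298056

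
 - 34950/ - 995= 35 + 25/199=35.13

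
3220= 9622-6402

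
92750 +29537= 122287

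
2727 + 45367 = 48094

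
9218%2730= 1028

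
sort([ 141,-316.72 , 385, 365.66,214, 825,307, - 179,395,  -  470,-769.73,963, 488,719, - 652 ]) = [ - 769.73,-652 ,  -  470 , - 316.72, - 179,  141,214, 307,365.66, 385,395,488, 719, 825,963] 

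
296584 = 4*74146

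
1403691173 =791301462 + 612389711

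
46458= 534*87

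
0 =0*423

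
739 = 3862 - 3123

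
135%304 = 135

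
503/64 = 7 + 55/64=7.86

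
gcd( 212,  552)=4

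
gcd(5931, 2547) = 9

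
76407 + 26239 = 102646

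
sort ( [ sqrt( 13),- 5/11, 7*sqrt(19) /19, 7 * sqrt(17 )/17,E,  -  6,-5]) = [  -  6, - 5,-5/11,7*sqrt( 19)/19, 7*sqrt( 17 )/17, E, sqrt(13) ] 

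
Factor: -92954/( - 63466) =46477/31733 = 13^( - 1 )*2441^( - 1) * 46477^1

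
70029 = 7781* 9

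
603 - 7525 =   -  6922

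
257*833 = 214081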